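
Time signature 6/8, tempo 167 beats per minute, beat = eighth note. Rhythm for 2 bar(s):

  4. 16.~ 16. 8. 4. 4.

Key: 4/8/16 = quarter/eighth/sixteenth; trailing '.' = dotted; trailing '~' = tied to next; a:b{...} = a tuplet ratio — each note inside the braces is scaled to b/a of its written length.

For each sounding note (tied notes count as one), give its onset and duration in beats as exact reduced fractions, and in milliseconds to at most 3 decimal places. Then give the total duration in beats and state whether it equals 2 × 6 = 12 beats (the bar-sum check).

1) 0.0ms=0b +1077.844ms=3b
2) 1077.844ms=3b +538.922ms=3/2b
3) 1616.766ms=9/2b +538.922ms=3/2b
4) 2155.689ms=6b +1077.844ms=3b
5) 3233.533ms=9b +1077.844ms=3b
Σ=12b of 12 (167bpm 6/8) — PASS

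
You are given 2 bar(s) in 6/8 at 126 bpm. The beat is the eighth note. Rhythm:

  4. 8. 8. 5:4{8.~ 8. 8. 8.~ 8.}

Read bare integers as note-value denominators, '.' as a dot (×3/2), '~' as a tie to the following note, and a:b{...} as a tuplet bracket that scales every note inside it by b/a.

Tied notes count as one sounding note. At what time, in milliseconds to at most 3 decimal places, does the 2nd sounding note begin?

1. 0.0ms @ 0 + 1428.571ms (3)
2. 1428.571ms @ 3 + 714.286ms (3/2)
3. 2142.857ms @ 9/2 + 714.286ms (3/2)
4. 2857.143ms @ 6 + 1142.857ms (12/5)
5. 4000.0ms @ 42/5 + 571.429ms (6/5)
6. 4571.429ms @ 48/5 + 1142.857ms (12/5)

note 2 onset = 3b = 1428.571ms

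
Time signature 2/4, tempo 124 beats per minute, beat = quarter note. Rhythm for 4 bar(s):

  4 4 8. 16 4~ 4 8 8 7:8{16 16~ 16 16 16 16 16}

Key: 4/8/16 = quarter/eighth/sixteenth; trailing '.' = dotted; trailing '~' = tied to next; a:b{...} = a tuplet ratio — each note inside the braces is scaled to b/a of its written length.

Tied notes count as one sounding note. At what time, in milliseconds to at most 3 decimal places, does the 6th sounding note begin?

1. 0.0ms @ 0 + 483.871ms (1)
2. 483.871ms @ 1 + 483.871ms (1)
3. 967.742ms @ 2 + 362.903ms (3/4)
4. 1330.645ms @ 11/4 + 120.968ms (1/4)
5. 1451.613ms @ 3 + 967.742ms (2)
6. 2419.355ms @ 5 + 241.935ms (1/2)
7. 2661.29ms @ 11/2 + 241.935ms (1/2)
8. 2903.226ms @ 6 + 138.249ms (2/7)
9. 3041.475ms @ 44/7 + 276.498ms (4/7)
10. 3317.972ms @ 48/7 + 138.249ms (2/7)
11. 3456.221ms @ 50/7 + 138.249ms (2/7)
12. 3594.47ms @ 52/7 + 138.249ms (2/7)
13. 3732.719ms @ 54/7 + 138.249ms (2/7)

note 6 onset = 5b = 2419.355ms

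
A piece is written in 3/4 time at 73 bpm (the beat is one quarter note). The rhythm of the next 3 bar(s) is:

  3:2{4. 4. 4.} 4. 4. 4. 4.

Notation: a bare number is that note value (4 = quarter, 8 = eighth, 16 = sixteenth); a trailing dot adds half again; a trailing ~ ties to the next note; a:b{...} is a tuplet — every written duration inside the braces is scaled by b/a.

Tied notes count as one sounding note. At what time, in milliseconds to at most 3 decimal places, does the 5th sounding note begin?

1. 0.0ms @ 0 + 821.918ms (1)
2. 821.918ms @ 1 + 821.918ms (1)
3. 1643.836ms @ 2 + 821.918ms (1)
4. 2465.753ms @ 3 + 1232.877ms (3/2)
5. 3698.63ms @ 9/2 + 1232.877ms (3/2)
6. 4931.507ms @ 6 + 1232.877ms (3/2)
7. 6164.384ms @ 15/2 + 1232.877ms (3/2)

note 5 onset = 9/2b = 3698.63ms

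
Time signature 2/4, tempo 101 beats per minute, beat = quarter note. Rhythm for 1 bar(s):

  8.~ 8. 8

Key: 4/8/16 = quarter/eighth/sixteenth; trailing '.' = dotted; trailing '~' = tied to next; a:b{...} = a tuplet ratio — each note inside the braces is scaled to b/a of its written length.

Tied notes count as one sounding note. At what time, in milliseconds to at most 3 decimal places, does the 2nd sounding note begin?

1. 0.0ms @ 0 + 891.089ms (3/2)
2. 891.089ms @ 3/2 + 297.03ms (1/2)

note 2 onset = 3/2b = 891.089ms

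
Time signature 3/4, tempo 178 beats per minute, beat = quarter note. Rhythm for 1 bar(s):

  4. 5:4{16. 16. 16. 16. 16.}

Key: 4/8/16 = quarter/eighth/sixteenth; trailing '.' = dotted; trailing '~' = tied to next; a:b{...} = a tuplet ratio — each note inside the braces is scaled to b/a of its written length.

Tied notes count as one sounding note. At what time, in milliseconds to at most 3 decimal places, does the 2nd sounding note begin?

note 2 onset = 3/2b = 505.618ms

1. 0.0ms @ 0 + 505.618ms (3/2)
2. 505.618ms @ 3/2 + 101.124ms (3/10)
3. 606.742ms @ 9/5 + 101.124ms (3/10)
4. 707.865ms @ 21/10 + 101.124ms (3/10)
5. 808.989ms @ 12/5 + 101.124ms (3/10)
6. 910.112ms @ 27/10 + 101.124ms (3/10)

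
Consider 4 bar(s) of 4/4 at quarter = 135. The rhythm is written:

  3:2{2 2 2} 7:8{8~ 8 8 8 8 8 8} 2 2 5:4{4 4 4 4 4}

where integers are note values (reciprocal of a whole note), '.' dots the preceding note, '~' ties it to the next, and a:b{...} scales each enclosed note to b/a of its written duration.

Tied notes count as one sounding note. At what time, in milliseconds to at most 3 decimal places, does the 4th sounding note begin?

note 4 onset = 4b = 1777.778ms

1. 0.0ms @ 0 + 592.593ms (4/3)
2. 592.593ms @ 4/3 + 592.593ms (4/3)
3. 1185.185ms @ 8/3 + 592.593ms (4/3)
4. 1777.778ms @ 4 + 507.937ms (8/7)
5. 2285.714ms @ 36/7 + 253.968ms (4/7)
6. 2539.683ms @ 40/7 + 253.968ms (4/7)
7. 2793.651ms @ 44/7 + 253.968ms (4/7)
8. 3047.619ms @ 48/7 + 253.968ms (4/7)
9. 3301.587ms @ 52/7 + 253.968ms (4/7)
10. 3555.556ms @ 8 + 888.889ms (2)
11. 4444.444ms @ 10 + 888.889ms (2)
12. 5333.333ms @ 12 + 355.556ms (4/5)
13. 5688.889ms @ 64/5 + 355.556ms (4/5)
14. 6044.444ms @ 68/5 + 355.556ms (4/5)
15. 6400.0ms @ 72/5 + 355.556ms (4/5)
16. 6755.556ms @ 76/5 + 355.556ms (4/5)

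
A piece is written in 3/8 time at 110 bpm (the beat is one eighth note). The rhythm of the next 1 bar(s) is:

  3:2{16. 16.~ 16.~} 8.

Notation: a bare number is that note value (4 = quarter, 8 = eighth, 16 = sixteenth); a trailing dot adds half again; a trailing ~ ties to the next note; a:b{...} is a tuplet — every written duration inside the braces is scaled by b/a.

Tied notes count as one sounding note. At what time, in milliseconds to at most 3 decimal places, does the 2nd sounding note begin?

note 2 onset = 1/2b = 272.727ms

1. 0.0ms @ 0 + 272.727ms (1/2)
2. 272.727ms @ 1/2 + 1363.636ms (5/2)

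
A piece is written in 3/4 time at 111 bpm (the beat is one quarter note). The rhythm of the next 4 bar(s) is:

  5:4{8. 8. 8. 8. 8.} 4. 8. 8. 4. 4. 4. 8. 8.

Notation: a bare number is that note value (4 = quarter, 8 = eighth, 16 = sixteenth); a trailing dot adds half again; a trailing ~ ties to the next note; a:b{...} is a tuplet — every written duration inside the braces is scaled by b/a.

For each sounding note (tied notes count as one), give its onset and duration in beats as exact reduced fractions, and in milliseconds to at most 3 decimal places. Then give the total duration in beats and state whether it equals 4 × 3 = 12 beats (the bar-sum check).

1) 0.0ms=0b +324.324ms=3/5b
2) 324.324ms=3/5b +324.324ms=3/5b
3) 648.649ms=6/5b +324.324ms=3/5b
4) 972.973ms=9/5b +324.324ms=3/5b
5) 1297.297ms=12/5b +324.324ms=3/5b
6) 1621.622ms=3b +810.811ms=3/2b
7) 2432.432ms=9/2b +405.405ms=3/4b
8) 2837.838ms=21/4b +405.405ms=3/4b
9) 3243.243ms=6b +810.811ms=3/2b
10) 4054.054ms=15/2b +810.811ms=3/2b
11) 4864.865ms=9b +810.811ms=3/2b
12) 5675.676ms=21/2b +405.405ms=3/4b
13) 6081.081ms=45/4b +405.405ms=3/4b
Σ=12b of 12 (111bpm 3/4) — PASS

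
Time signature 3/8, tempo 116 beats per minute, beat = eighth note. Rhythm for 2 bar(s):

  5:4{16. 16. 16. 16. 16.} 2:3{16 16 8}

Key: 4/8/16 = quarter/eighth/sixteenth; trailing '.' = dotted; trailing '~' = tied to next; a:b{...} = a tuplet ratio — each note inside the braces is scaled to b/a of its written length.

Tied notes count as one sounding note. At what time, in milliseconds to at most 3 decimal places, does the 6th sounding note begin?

1. 0.0ms @ 0 + 310.345ms (3/5)
2. 310.345ms @ 3/5 + 310.345ms (3/5)
3. 620.69ms @ 6/5 + 310.345ms (3/5)
4. 931.034ms @ 9/5 + 310.345ms (3/5)
5. 1241.379ms @ 12/5 + 310.345ms (3/5)
6. 1551.724ms @ 3 + 387.931ms (3/4)
7. 1939.655ms @ 15/4 + 387.931ms (3/4)
8. 2327.586ms @ 9/2 + 775.862ms (3/2)

note 6 onset = 3b = 1551.724ms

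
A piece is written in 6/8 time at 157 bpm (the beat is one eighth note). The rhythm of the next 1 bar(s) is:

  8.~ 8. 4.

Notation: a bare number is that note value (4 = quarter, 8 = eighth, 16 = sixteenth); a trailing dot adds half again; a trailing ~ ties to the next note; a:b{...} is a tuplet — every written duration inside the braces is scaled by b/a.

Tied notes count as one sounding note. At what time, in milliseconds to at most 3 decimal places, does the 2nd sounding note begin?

note 2 onset = 3b = 1146.497ms

1. 0.0ms @ 0 + 1146.497ms (3)
2. 1146.497ms @ 3 + 1146.497ms (3)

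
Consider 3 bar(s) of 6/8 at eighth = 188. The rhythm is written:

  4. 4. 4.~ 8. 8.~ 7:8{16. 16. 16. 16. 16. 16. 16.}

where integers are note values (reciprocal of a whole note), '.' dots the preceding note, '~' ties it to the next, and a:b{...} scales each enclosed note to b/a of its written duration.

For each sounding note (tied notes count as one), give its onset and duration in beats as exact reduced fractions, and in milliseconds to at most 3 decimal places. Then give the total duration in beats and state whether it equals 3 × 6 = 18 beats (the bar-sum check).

1) 0.0ms=0b +957.447ms=3b
2) 957.447ms=3b +957.447ms=3b
3) 1914.894ms=6b +1436.17ms=9/2b
4) 3351.064ms=21/2b +752.28ms=33/14b
5) 4103.343ms=90/7b +273.556ms=6/7b
6) 4376.9ms=96/7b +273.556ms=6/7b
7) 4650.456ms=102/7b +273.556ms=6/7b
8) 4924.012ms=108/7b +273.556ms=6/7b
9) 5197.568ms=114/7b +273.556ms=6/7b
10) 5471.125ms=120/7b +273.556ms=6/7b
Σ=18b of 18 (188bpm 6/8) — PASS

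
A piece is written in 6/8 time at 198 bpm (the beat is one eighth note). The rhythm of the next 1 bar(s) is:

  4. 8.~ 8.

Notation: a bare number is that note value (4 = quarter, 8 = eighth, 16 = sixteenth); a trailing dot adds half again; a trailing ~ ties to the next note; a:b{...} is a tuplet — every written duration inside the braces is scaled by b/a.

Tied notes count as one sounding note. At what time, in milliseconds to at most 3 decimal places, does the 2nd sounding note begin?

1. 0.0ms @ 0 + 909.091ms (3)
2. 909.091ms @ 3 + 909.091ms (3)

note 2 onset = 3b = 909.091ms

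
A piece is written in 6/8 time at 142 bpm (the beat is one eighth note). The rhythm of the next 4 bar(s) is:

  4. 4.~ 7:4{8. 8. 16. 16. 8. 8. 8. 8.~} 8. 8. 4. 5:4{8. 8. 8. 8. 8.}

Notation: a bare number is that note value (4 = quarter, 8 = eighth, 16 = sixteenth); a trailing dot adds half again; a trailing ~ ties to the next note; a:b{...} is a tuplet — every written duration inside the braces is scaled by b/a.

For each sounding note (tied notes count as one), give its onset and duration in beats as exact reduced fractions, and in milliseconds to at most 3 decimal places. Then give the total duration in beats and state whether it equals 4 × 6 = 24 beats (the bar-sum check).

1) 0.0ms=0b +1267.606ms=3b
2) 1267.606ms=3b +1629.779ms=27/7b
3) 2897.384ms=48/7b +362.173ms=6/7b
4) 3259.557ms=54/7b +181.087ms=3/7b
5) 3440.644ms=57/7b +181.087ms=3/7b
6) 3621.73ms=60/7b +362.173ms=6/7b
7) 3983.903ms=66/7b +362.173ms=6/7b
8) 4346.076ms=72/7b +362.173ms=6/7b
9) 4708.249ms=78/7b +995.976ms=33/14b
10) 5704.225ms=27/2b +633.803ms=3/2b
11) 6338.028ms=15b +1267.606ms=3b
12) 7605.634ms=18b +507.042ms=6/5b
13) 8112.676ms=96/5b +507.042ms=6/5b
14) 8619.718ms=102/5b +507.042ms=6/5b
15) 9126.761ms=108/5b +507.042ms=6/5b
16) 9633.803ms=114/5b +507.042ms=6/5b
Σ=24b of 24 (142bpm 6/8) — PASS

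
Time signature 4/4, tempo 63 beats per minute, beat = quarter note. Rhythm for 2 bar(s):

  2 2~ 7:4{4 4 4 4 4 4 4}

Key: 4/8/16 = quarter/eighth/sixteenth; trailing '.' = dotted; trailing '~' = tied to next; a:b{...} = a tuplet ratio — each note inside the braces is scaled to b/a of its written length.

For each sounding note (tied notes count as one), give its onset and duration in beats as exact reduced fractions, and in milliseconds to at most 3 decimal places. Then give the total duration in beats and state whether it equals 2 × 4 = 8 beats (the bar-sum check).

1) 0.0ms=0b +1904.762ms=2b
2) 1904.762ms=2b +2448.98ms=18/7b
3) 4353.741ms=32/7b +544.218ms=4/7b
4) 4897.959ms=36/7b +544.218ms=4/7b
5) 5442.177ms=40/7b +544.218ms=4/7b
6) 5986.395ms=44/7b +544.218ms=4/7b
7) 6530.612ms=48/7b +544.218ms=4/7b
8) 7074.83ms=52/7b +544.218ms=4/7b
Σ=8b of 8 (63bpm 4/4) — PASS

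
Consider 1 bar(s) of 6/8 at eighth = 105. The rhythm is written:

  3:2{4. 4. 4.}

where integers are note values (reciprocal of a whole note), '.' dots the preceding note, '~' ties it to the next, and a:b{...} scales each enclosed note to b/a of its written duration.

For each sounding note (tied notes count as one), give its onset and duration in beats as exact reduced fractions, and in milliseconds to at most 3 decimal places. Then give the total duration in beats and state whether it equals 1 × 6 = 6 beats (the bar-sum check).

1) 0.0ms=0b +1142.857ms=2b
2) 1142.857ms=2b +1142.857ms=2b
3) 2285.714ms=4b +1142.857ms=2b
Σ=6b of 6 (105bpm 6/8) — PASS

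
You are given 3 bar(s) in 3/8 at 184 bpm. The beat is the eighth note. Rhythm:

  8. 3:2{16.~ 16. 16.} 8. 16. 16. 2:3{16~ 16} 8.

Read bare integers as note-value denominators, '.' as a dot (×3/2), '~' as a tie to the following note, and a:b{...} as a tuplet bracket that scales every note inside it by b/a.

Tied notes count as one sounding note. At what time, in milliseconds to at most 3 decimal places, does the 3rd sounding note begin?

1. 0.0ms @ 0 + 489.13ms (3/2)
2. 489.13ms @ 3/2 + 326.087ms (1)
3. 815.217ms @ 5/2 + 163.043ms (1/2)
4. 978.261ms @ 3 + 489.13ms (3/2)
5. 1467.391ms @ 9/2 + 244.565ms (3/4)
6. 1711.957ms @ 21/4 + 244.565ms (3/4)
7. 1956.522ms @ 6 + 489.13ms (3/2)
8. 2445.652ms @ 15/2 + 489.13ms (3/2)

note 3 onset = 5/2b = 815.217ms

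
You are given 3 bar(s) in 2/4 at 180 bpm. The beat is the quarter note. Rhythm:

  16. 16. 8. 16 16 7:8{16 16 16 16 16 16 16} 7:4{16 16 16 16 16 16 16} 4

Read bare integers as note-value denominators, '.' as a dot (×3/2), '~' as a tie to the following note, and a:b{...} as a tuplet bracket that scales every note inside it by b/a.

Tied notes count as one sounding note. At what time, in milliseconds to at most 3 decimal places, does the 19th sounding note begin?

note 19 onset = 34/7b = 1619.048ms

1. 0.0ms @ 0 + 125.0ms (3/8)
2. 125.0ms @ 3/8 + 125.0ms (3/8)
3. 250.0ms @ 3/4 + 250.0ms (3/4)
4. 500.0ms @ 3/2 + 83.333ms (1/4)
5. 583.333ms @ 7/4 + 83.333ms (1/4)
6. 666.667ms @ 2 + 95.238ms (2/7)
7. 761.905ms @ 16/7 + 95.238ms (2/7)
8. 857.143ms @ 18/7 + 95.238ms (2/7)
9. 952.381ms @ 20/7 + 95.238ms (2/7)
10. 1047.619ms @ 22/7 + 95.238ms (2/7)
11. 1142.857ms @ 24/7 + 95.238ms (2/7)
12. 1238.095ms @ 26/7 + 95.238ms (2/7)
13. 1333.333ms @ 4 + 47.619ms (1/7)
14. 1380.952ms @ 29/7 + 47.619ms (1/7)
15. 1428.571ms @ 30/7 + 47.619ms (1/7)
16. 1476.19ms @ 31/7 + 47.619ms (1/7)
17. 1523.81ms @ 32/7 + 47.619ms (1/7)
18. 1571.429ms @ 33/7 + 47.619ms (1/7)
19. 1619.048ms @ 34/7 + 47.619ms (1/7)
20. 1666.667ms @ 5 + 333.333ms (1)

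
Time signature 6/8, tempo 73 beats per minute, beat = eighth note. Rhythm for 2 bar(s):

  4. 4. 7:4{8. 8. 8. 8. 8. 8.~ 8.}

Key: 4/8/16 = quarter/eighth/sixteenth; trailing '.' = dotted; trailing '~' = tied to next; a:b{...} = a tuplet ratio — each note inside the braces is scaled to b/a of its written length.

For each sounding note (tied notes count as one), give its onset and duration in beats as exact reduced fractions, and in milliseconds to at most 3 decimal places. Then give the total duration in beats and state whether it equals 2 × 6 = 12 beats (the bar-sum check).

1) 0.0ms=0b +2465.753ms=3b
2) 2465.753ms=3b +2465.753ms=3b
3) 4931.507ms=6b +704.501ms=6/7b
4) 5636.008ms=48/7b +704.501ms=6/7b
5) 6340.509ms=54/7b +704.501ms=6/7b
6) 7045.01ms=60/7b +704.501ms=6/7b
7) 7749.511ms=66/7b +704.501ms=6/7b
8) 8454.012ms=72/7b +1409.002ms=12/7b
Σ=12b of 12 (73bpm 6/8) — PASS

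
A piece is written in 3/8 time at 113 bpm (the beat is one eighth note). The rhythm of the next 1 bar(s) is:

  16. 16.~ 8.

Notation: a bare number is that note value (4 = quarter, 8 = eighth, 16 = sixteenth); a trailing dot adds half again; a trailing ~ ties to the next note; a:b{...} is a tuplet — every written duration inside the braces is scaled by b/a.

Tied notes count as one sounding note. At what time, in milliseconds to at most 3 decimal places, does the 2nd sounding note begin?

note 2 onset = 3/4b = 398.23ms

1. 0.0ms @ 0 + 398.23ms (3/4)
2. 398.23ms @ 3/4 + 1194.69ms (9/4)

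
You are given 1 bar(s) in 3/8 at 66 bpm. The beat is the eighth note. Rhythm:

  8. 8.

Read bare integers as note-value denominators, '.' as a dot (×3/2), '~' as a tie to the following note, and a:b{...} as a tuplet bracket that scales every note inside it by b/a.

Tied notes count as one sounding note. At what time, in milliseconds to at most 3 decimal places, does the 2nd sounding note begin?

note 2 onset = 3/2b = 1363.636ms

1. 0.0ms @ 0 + 1363.636ms (3/2)
2. 1363.636ms @ 3/2 + 1363.636ms (3/2)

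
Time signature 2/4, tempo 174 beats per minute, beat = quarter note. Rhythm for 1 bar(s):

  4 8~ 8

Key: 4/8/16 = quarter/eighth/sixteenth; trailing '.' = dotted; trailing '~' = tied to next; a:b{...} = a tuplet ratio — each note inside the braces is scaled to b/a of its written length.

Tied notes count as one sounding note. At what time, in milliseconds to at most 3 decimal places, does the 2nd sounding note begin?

1. 0.0ms @ 0 + 344.828ms (1)
2. 344.828ms @ 1 + 344.828ms (1)

note 2 onset = 1b = 344.828ms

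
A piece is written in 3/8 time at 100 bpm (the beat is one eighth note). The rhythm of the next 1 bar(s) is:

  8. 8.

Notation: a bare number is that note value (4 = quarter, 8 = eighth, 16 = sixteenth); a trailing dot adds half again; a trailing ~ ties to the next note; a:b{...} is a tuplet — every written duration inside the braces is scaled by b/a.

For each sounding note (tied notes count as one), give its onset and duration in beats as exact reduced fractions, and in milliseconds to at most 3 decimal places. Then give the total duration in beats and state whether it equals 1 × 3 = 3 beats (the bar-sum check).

1) 0.0ms=0b +900.0ms=3/2b
2) 900.0ms=3/2b +900.0ms=3/2b
Σ=3b of 3 (100bpm 3/8) — PASS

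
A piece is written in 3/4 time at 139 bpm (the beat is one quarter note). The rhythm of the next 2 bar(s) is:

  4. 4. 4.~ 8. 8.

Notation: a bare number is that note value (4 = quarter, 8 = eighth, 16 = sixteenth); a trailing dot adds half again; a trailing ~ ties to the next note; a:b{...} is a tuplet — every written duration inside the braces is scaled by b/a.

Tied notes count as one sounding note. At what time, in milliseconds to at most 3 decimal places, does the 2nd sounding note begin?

1. 0.0ms @ 0 + 647.482ms (3/2)
2. 647.482ms @ 3/2 + 647.482ms (3/2)
3. 1294.964ms @ 3 + 971.223ms (9/4)
4. 2266.187ms @ 21/4 + 323.741ms (3/4)

note 2 onset = 3/2b = 647.482ms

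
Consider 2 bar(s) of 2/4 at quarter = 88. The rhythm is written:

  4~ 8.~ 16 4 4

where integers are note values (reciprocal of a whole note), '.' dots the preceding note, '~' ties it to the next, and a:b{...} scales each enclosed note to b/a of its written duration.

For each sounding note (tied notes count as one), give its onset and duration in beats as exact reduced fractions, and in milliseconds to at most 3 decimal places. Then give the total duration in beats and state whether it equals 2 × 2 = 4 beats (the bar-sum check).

1) 0.0ms=0b +1363.636ms=2b
2) 1363.636ms=2b +681.818ms=1b
3) 2045.455ms=3b +681.818ms=1b
Σ=4b of 4 (88bpm 2/4) — PASS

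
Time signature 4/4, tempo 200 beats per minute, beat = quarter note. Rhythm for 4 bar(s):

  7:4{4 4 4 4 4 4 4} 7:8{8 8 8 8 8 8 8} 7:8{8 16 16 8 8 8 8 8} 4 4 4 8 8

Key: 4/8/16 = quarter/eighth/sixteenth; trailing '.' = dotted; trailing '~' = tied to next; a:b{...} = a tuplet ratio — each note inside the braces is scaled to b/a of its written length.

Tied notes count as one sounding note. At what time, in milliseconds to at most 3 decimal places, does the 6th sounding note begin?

1. 0.0ms @ 0 + 171.429ms (4/7)
2. 171.429ms @ 4/7 + 171.429ms (4/7)
3. 342.857ms @ 8/7 + 171.429ms (4/7)
4. 514.286ms @ 12/7 + 171.429ms (4/7)
5. 685.714ms @ 16/7 + 171.429ms (4/7)
6. 857.143ms @ 20/7 + 171.429ms (4/7)
7. 1028.571ms @ 24/7 + 171.429ms (4/7)
8. 1200.0ms @ 4 + 171.429ms (4/7)
9. 1371.429ms @ 32/7 + 171.429ms (4/7)
10. 1542.857ms @ 36/7 + 171.429ms (4/7)
11. 1714.286ms @ 40/7 + 171.429ms (4/7)
12. 1885.714ms @ 44/7 + 171.429ms (4/7)
13. 2057.143ms @ 48/7 + 171.429ms (4/7)
14. 2228.571ms @ 52/7 + 171.429ms (4/7)
15. 2400.0ms @ 8 + 171.429ms (4/7)
16. 2571.429ms @ 60/7 + 85.714ms (2/7)
17. 2657.143ms @ 62/7 + 85.714ms (2/7)
18. 2742.857ms @ 64/7 + 171.429ms (4/7)
19. 2914.286ms @ 68/7 + 171.429ms (4/7)
20. 3085.714ms @ 72/7 + 171.429ms (4/7)
21. 3257.143ms @ 76/7 + 171.429ms (4/7)
22. 3428.571ms @ 80/7 + 171.429ms (4/7)
23. 3600.0ms @ 12 + 300.0ms (1)
24. 3900.0ms @ 13 + 300.0ms (1)
25. 4200.0ms @ 14 + 300.0ms (1)
26. 4500.0ms @ 15 + 150.0ms (1/2)
27. 4650.0ms @ 31/2 + 150.0ms (1/2)

note 6 onset = 20/7b = 857.143ms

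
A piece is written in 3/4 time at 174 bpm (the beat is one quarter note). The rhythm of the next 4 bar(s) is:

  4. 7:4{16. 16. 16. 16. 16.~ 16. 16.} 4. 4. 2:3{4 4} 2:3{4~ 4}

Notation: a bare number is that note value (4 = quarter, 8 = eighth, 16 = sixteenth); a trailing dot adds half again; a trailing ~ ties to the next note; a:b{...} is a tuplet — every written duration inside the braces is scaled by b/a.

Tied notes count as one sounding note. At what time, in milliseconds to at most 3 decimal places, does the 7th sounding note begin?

1. 0.0ms @ 0 + 517.241ms (3/2)
2. 517.241ms @ 3/2 + 73.892ms (3/14)
3. 591.133ms @ 12/7 + 73.892ms (3/14)
4. 665.025ms @ 27/14 + 73.892ms (3/14)
5. 738.916ms @ 15/7 + 73.892ms (3/14)
6. 812.808ms @ 33/14 + 147.783ms (3/7)
7. 960.591ms @ 39/14 + 73.892ms (3/14)
8. 1034.483ms @ 3 + 517.241ms (3/2)
9. 1551.724ms @ 9/2 + 517.241ms (3/2)
10. 2068.966ms @ 6 + 517.241ms (3/2)
11. 2586.207ms @ 15/2 + 517.241ms (3/2)
12. 3103.448ms @ 9 + 1034.483ms (3)

note 7 onset = 39/14b = 960.591ms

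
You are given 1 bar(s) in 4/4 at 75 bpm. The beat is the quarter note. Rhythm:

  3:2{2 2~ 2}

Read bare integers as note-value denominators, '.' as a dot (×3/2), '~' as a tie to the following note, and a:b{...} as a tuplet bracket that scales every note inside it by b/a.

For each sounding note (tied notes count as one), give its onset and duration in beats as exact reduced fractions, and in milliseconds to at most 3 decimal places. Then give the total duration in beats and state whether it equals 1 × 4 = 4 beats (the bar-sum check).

1) 0.0ms=0b +1066.667ms=4/3b
2) 1066.667ms=4/3b +2133.333ms=8/3b
Σ=4b of 4 (75bpm 4/4) — PASS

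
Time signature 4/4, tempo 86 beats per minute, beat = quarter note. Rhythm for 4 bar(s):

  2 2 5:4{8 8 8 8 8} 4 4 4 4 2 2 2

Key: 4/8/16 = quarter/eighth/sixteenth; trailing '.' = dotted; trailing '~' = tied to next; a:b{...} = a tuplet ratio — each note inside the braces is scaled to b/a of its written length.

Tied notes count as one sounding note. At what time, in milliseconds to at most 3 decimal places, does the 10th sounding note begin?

note 10 onset = 8b = 5581.395ms

1. 0.0ms @ 0 + 1395.349ms (2)
2. 1395.349ms @ 2 + 1395.349ms (2)
3. 2790.698ms @ 4 + 279.07ms (2/5)
4. 3069.767ms @ 22/5 + 279.07ms (2/5)
5. 3348.837ms @ 24/5 + 279.07ms (2/5)
6. 3627.907ms @ 26/5 + 279.07ms (2/5)
7. 3906.977ms @ 28/5 + 279.07ms (2/5)
8. 4186.047ms @ 6 + 697.674ms (1)
9. 4883.721ms @ 7 + 697.674ms (1)
10. 5581.395ms @ 8 + 697.674ms (1)
11. 6279.07ms @ 9 + 697.674ms (1)
12. 6976.744ms @ 10 + 1395.349ms (2)
13. 8372.093ms @ 12 + 1395.349ms (2)
14. 9767.442ms @ 14 + 1395.349ms (2)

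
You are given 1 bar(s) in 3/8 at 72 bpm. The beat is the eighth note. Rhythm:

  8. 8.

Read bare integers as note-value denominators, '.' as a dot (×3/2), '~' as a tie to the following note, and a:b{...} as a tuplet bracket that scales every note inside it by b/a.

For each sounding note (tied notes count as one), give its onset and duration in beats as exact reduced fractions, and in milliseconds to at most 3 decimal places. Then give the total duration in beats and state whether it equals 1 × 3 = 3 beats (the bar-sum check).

1) 0.0ms=0b +1250.0ms=3/2b
2) 1250.0ms=3/2b +1250.0ms=3/2b
Σ=3b of 3 (72bpm 3/8) — PASS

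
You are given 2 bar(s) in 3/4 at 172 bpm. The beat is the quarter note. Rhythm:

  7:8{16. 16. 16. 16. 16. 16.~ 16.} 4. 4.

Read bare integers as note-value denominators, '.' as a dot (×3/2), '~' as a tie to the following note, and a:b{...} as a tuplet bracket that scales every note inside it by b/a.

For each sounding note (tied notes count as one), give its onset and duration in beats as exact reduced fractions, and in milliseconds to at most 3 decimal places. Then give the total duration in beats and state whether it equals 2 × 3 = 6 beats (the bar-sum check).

1) 0.0ms=0b +149.502ms=3/7b
2) 149.502ms=3/7b +149.502ms=3/7b
3) 299.003ms=6/7b +149.502ms=3/7b
4) 448.505ms=9/7b +149.502ms=3/7b
5) 598.007ms=12/7b +149.502ms=3/7b
6) 747.508ms=15/7b +299.003ms=6/7b
7) 1046.512ms=3b +523.256ms=3/2b
8) 1569.767ms=9/2b +523.256ms=3/2b
Σ=6b of 6 (172bpm 3/4) — PASS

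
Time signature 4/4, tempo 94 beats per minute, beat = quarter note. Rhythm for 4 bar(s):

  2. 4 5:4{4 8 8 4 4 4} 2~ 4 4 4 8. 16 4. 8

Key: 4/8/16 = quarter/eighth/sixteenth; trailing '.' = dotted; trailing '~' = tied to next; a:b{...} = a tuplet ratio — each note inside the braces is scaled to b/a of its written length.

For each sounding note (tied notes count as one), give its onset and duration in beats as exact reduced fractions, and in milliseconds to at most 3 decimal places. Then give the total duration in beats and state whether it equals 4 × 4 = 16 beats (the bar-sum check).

1) 0.0ms=0b +1914.894ms=3b
2) 1914.894ms=3b +638.298ms=1b
3) 2553.191ms=4b +510.638ms=4/5b
4) 3063.83ms=24/5b +255.319ms=2/5b
5) 3319.149ms=26/5b +255.319ms=2/5b
6) 3574.468ms=28/5b +510.638ms=4/5b
7) 4085.106ms=32/5b +510.638ms=4/5b
8) 4595.745ms=36/5b +510.638ms=4/5b
9) 5106.383ms=8b +1914.894ms=3b
10) 7021.277ms=11b +638.298ms=1b
11) 7659.574ms=12b +638.298ms=1b
12) 8297.872ms=13b +478.723ms=3/4b
13) 8776.596ms=55/4b +159.574ms=1/4b
14) 8936.17ms=14b +957.447ms=3/2b
15) 9893.617ms=31/2b +319.149ms=1/2b
Σ=16b of 16 (94bpm 4/4) — PASS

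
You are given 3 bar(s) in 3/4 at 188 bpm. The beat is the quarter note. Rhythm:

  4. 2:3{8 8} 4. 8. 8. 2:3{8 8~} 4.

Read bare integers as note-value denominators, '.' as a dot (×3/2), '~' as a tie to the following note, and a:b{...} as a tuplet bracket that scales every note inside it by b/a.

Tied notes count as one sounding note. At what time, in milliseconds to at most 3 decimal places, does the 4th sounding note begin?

1. 0.0ms @ 0 + 478.723ms (3/2)
2. 478.723ms @ 3/2 + 239.362ms (3/4)
3. 718.085ms @ 9/4 + 239.362ms (3/4)
4. 957.447ms @ 3 + 478.723ms (3/2)
5. 1436.17ms @ 9/2 + 239.362ms (3/4)
6. 1675.532ms @ 21/4 + 239.362ms (3/4)
7. 1914.894ms @ 6 + 239.362ms (3/4)
8. 2154.255ms @ 27/4 + 718.085ms (9/4)

note 4 onset = 3b = 957.447ms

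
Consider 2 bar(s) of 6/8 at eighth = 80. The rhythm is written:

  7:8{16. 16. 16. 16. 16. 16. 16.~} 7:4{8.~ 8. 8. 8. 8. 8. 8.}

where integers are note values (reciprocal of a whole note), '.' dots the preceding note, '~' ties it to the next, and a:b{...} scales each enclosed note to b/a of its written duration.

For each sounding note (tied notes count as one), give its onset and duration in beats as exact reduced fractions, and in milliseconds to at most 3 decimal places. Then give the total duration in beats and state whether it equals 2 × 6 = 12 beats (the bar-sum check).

1) 0.0ms=0b +642.857ms=6/7b
2) 642.857ms=6/7b +642.857ms=6/7b
3) 1285.714ms=12/7b +642.857ms=6/7b
4) 1928.571ms=18/7b +642.857ms=6/7b
5) 2571.429ms=24/7b +642.857ms=6/7b
6) 3214.286ms=30/7b +642.857ms=6/7b
7) 3857.143ms=36/7b +1928.571ms=18/7b
8) 5785.714ms=54/7b +642.857ms=6/7b
9) 6428.571ms=60/7b +642.857ms=6/7b
10) 7071.429ms=66/7b +642.857ms=6/7b
11) 7714.286ms=72/7b +642.857ms=6/7b
12) 8357.143ms=78/7b +642.857ms=6/7b
Σ=12b of 12 (80bpm 6/8) — PASS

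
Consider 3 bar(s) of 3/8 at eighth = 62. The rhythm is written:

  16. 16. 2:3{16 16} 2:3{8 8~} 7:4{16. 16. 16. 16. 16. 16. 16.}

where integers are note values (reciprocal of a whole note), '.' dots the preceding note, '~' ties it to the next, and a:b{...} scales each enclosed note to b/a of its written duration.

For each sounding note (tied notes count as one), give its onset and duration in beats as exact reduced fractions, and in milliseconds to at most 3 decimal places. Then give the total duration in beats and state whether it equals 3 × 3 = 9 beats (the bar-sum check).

1) 0.0ms=0b +725.806ms=3/4b
2) 725.806ms=3/4b +725.806ms=3/4b
3) 1451.613ms=3/2b +725.806ms=3/4b
4) 2177.419ms=9/4b +725.806ms=3/4b
5) 2903.226ms=3b +1451.613ms=3/2b
6) 4354.839ms=9/2b +1866.359ms=27/14b
7) 6221.198ms=45/7b +414.747ms=3/7b
8) 6635.945ms=48/7b +414.747ms=3/7b
9) 7050.691ms=51/7b +414.747ms=3/7b
10) 7465.438ms=54/7b +414.747ms=3/7b
11) 7880.184ms=57/7b +414.747ms=3/7b
12) 8294.931ms=60/7b +414.747ms=3/7b
Σ=9b of 9 (62bpm 3/8) — PASS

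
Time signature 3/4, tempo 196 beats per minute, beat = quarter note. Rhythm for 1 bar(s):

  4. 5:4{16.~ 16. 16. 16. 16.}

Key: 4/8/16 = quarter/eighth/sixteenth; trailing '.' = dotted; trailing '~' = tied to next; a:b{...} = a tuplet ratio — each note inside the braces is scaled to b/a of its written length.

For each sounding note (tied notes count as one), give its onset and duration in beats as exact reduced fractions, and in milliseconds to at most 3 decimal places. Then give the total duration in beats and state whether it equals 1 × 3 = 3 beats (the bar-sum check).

1) 0.0ms=0b +459.184ms=3/2b
2) 459.184ms=3/2b +183.673ms=3/5b
3) 642.857ms=21/10b +91.837ms=3/10b
4) 734.694ms=12/5b +91.837ms=3/10b
5) 826.531ms=27/10b +91.837ms=3/10b
Σ=3b of 3 (196bpm 3/4) — PASS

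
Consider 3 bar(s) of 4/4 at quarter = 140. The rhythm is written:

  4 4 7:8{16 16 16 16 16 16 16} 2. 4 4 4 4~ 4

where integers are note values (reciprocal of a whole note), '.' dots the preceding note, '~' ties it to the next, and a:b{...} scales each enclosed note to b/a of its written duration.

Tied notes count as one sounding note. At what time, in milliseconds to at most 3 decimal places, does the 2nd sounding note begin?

1. 0.0ms @ 0 + 428.571ms (1)
2. 428.571ms @ 1 + 428.571ms (1)
3. 857.143ms @ 2 + 122.449ms (2/7)
4. 979.592ms @ 16/7 + 122.449ms (2/7)
5. 1102.041ms @ 18/7 + 122.449ms (2/7)
6. 1224.49ms @ 20/7 + 122.449ms (2/7)
7. 1346.939ms @ 22/7 + 122.449ms (2/7)
8. 1469.388ms @ 24/7 + 122.449ms (2/7)
9. 1591.837ms @ 26/7 + 122.449ms (2/7)
10. 1714.286ms @ 4 + 1285.714ms (3)
11. 3000.0ms @ 7 + 428.571ms (1)
12. 3428.571ms @ 8 + 428.571ms (1)
13. 3857.143ms @ 9 + 428.571ms (1)
14. 4285.714ms @ 10 + 857.143ms (2)

note 2 onset = 1b = 428.571ms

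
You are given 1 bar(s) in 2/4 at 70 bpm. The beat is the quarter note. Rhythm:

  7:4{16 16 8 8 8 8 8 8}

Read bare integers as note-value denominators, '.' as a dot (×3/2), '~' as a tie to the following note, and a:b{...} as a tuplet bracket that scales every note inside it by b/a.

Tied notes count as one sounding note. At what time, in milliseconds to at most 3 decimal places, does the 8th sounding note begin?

note 8 onset = 12/7b = 1469.388ms

1. 0.0ms @ 0 + 122.449ms (1/7)
2. 122.449ms @ 1/7 + 122.449ms (1/7)
3. 244.898ms @ 2/7 + 244.898ms (2/7)
4. 489.796ms @ 4/7 + 244.898ms (2/7)
5. 734.694ms @ 6/7 + 244.898ms (2/7)
6. 979.592ms @ 8/7 + 244.898ms (2/7)
7. 1224.49ms @ 10/7 + 244.898ms (2/7)
8. 1469.388ms @ 12/7 + 244.898ms (2/7)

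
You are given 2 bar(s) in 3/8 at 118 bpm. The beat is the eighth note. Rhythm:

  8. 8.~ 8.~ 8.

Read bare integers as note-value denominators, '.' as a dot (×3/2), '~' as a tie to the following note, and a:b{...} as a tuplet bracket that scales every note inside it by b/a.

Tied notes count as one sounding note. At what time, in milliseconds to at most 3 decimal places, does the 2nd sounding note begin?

1. 0.0ms @ 0 + 762.712ms (3/2)
2. 762.712ms @ 3/2 + 2288.136ms (9/2)

note 2 onset = 3/2b = 762.712ms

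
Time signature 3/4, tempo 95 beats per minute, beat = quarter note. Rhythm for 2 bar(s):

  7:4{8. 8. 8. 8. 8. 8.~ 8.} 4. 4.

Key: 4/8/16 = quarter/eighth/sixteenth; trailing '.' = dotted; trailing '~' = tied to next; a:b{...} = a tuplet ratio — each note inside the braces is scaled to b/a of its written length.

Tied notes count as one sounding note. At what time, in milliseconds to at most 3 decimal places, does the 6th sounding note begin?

1. 0.0ms @ 0 + 270.677ms (3/7)
2. 270.677ms @ 3/7 + 270.677ms (3/7)
3. 541.353ms @ 6/7 + 270.677ms (3/7)
4. 812.03ms @ 9/7 + 270.677ms (3/7)
5. 1082.707ms @ 12/7 + 270.677ms (3/7)
6. 1353.383ms @ 15/7 + 541.353ms (6/7)
7. 1894.737ms @ 3 + 947.368ms (3/2)
8. 2842.105ms @ 9/2 + 947.368ms (3/2)

note 6 onset = 15/7b = 1353.383ms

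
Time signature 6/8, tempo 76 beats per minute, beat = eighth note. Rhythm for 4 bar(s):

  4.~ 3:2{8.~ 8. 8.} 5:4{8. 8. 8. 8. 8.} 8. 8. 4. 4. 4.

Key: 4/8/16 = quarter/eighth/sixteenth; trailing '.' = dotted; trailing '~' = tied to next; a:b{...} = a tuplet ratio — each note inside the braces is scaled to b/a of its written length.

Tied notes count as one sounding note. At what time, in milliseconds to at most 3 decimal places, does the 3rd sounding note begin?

note 3 onset = 6b = 4736.842ms

1. 0.0ms @ 0 + 3947.368ms (5)
2. 3947.368ms @ 5 + 789.474ms (1)
3. 4736.842ms @ 6 + 947.368ms (6/5)
4. 5684.211ms @ 36/5 + 947.368ms (6/5)
5. 6631.579ms @ 42/5 + 947.368ms (6/5)
6. 7578.947ms @ 48/5 + 947.368ms (6/5)
7. 8526.316ms @ 54/5 + 947.368ms (6/5)
8. 9473.684ms @ 12 + 1184.211ms (3/2)
9. 10657.895ms @ 27/2 + 1184.211ms (3/2)
10. 11842.105ms @ 15 + 2368.421ms (3)
11. 14210.526ms @ 18 + 2368.421ms (3)
12. 16578.947ms @ 21 + 2368.421ms (3)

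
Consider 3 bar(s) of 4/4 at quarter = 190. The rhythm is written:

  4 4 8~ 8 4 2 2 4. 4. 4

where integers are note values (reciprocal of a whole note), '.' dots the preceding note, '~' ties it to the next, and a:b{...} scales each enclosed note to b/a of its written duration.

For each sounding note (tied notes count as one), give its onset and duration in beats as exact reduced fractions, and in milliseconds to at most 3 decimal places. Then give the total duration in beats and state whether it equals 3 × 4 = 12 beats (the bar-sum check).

1) 0.0ms=0b +315.789ms=1b
2) 315.789ms=1b +315.789ms=1b
3) 631.579ms=2b +315.789ms=1b
4) 947.368ms=3b +315.789ms=1b
5) 1263.158ms=4b +631.579ms=2b
6) 1894.737ms=6b +631.579ms=2b
7) 2526.316ms=8b +473.684ms=3/2b
8) 3000.0ms=19/2b +473.684ms=3/2b
9) 3473.684ms=11b +315.789ms=1b
Σ=12b of 12 (190bpm 4/4) — PASS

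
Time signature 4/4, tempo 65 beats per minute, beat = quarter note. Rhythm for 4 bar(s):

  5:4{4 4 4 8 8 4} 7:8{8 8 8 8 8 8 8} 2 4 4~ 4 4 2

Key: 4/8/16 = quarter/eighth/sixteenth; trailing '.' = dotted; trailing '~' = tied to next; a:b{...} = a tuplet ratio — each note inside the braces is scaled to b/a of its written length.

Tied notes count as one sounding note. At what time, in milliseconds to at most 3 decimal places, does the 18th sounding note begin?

note 18 onset = 14b = 12923.077ms

1. 0.0ms @ 0 + 738.462ms (4/5)
2. 738.462ms @ 4/5 + 738.462ms (4/5)
3. 1476.923ms @ 8/5 + 738.462ms (4/5)
4. 2215.385ms @ 12/5 + 369.231ms (2/5)
5. 2584.615ms @ 14/5 + 369.231ms (2/5)
6. 2953.846ms @ 16/5 + 738.462ms (4/5)
7. 3692.308ms @ 4 + 527.473ms (4/7)
8. 4219.78ms @ 32/7 + 527.473ms (4/7)
9. 4747.253ms @ 36/7 + 527.473ms (4/7)
10. 5274.725ms @ 40/7 + 527.473ms (4/7)
11. 5802.198ms @ 44/7 + 527.473ms (4/7)
12. 6329.67ms @ 48/7 + 527.473ms (4/7)
13. 6857.143ms @ 52/7 + 527.473ms (4/7)
14. 7384.615ms @ 8 + 1846.154ms (2)
15. 9230.769ms @ 10 + 923.077ms (1)
16. 10153.846ms @ 11 + 1846.154ms (2)
17. 12000.0ms @ 13 + 923.077ms (1)
18. 12923.077ms @ 14 + 1846.154ms (2)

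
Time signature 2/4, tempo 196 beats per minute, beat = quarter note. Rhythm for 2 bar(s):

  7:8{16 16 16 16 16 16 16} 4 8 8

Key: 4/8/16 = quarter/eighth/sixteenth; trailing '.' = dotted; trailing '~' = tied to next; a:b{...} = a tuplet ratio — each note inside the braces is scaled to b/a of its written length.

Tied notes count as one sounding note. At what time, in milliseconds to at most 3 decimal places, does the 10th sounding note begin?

note 10 onset = 7/2b = 1071.429ms

1. 0.0ms @ 0 + 87.464ms (2/7)
2. 87.464ms @ 2/7 + 87.464ms (2/7)
3. 174.927ms @ 4/7 + 87.464ms (2/7)
4. 262.391ms @ 6/7 + 87.464ms (2/7)
5. 349.854ms @ 8/7 + 87.464ms (2/7)
6. 437.318ms @ 10/7 + 87.464ms (2/7)
7. 524.781ms @ 12/7 + 87.464ms (2/7)
8. 612.245ms @ 2 + 306.122ms (1)
9. 918.367ms @ 3 + 153.061ms (1/2)
10. 1071.429ms @ 7/2 + 153.061ms (1/2)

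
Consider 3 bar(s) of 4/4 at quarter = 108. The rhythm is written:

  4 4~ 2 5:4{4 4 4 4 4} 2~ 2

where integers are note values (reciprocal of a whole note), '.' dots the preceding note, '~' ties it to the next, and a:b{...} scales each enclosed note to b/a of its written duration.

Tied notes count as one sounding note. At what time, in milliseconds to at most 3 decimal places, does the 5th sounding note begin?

note 5 onset = 28/5b = 3111.111ms

1. 0.0ms @ 0 + 555.556ms (1)
2. 555.556ms @ 1 + 1666.667ms (3)
3. 2222.222ms @ 4 + 444.444ms (4/5)
4. 2666.667ms @ 24/5 + 444.444ms (4/5)
5. 3111.111ms @ 28/5 + 444.444ms (4/5)
6. 3555.556ms @ 32/5 + 444.444ms (4/5)
7. 4000.0ms @ 36/5 + 444.444ms (4/5)
8. 4444.444ms @ 8 + 2222.222ms (4)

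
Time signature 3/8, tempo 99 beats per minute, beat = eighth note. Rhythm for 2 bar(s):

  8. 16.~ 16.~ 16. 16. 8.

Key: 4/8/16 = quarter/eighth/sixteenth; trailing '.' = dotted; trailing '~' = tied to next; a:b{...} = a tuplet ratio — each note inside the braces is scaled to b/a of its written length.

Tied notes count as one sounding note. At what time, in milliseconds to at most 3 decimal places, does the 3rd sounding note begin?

1. 0.0ms @ 0 + 909.091ms (3/2)
2. 909.091ms @ 3/2 + 1363.636ms (9/4)
3. 2272.727ms @ 15/4 + 454.545ms (3/4)
4. 2727.273ms @ 9/2 + 909.091ms (3/2)

note 3 onset = 15/4b = 2272.727ms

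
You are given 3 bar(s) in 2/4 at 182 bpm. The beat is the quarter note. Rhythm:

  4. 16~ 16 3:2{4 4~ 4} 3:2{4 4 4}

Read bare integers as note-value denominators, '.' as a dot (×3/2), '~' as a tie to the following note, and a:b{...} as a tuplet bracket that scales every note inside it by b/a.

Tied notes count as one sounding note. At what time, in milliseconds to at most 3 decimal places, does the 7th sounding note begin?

1. 0.0ms @ 0 + 494.505ms (3/2)
2. 494.505ms @ 3/2 + 164.835ms (1/2)
3. 659.341ms @ 2 + 219.78ms (2/3)
4. 879.121ms @ 8/3 + 439.56ms (4/3)
5. 1318.681ms @ 4 + 219.78ms (2/3)
6. 1538.462ms @ 14/3 + 219.78ms (2/3)
7. 1758.242ms @ 16/3 + 219.78ms (2/3)

note 7 onset = 16/3b = 1758.242ms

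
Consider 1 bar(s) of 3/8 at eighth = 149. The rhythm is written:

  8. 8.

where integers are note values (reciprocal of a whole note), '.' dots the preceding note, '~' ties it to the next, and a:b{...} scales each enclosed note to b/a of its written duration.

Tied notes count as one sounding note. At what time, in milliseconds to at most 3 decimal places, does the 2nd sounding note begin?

1. 0.0ms @ 0 + 604.027ms (3/2)
2. 604.027ms @ 3/2 + 604.027ms (3/2)

note 2 onset = 3/2b = 604.027ms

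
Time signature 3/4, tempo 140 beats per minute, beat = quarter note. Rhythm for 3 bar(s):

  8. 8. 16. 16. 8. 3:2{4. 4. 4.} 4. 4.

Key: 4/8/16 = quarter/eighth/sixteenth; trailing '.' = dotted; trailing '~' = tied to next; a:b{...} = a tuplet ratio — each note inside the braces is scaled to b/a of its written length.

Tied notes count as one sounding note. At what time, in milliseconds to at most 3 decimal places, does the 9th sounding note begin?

note 9 onset = 6b = 2571.429ms

1. 0.0ms @ 0 + 321.429ms (3/4)
2. 321.429ms @ 3/4 + 321.429ms (3/4)
3. 642.857ms @ 3/2 + 160.714ms (3/8)
4. 803.571ms @ 15/8 + 160.714ms (3/8)
5. 964.286ms @ 9/4 + 321.429ms (3/4)
6. 1285.714ms @ 3 + 428.571ms (1)
7. 1714.286ms @ 4 + 428.571ms (1)
8. 2142.857ms @ 5 + 428.571ms (1)
9. 2571.429ms @ 6 + 642.857ms (3/2)
10. 3214.286ms @ 15/2 + 642.857ms (3/2)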